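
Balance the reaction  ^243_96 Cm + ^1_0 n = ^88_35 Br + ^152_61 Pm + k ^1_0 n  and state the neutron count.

4

Conserve mass number: 244 = 88 + 152 + k, so k = 244 − 240 = 4.
Check atomic number: 96 = 35 + 61 + 0 = 96. ✓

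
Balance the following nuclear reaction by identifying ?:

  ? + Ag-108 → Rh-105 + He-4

neutron

Conserve mass number: A + 108 = 105 + 4, so A = 1.
Conserve atomic number: Z + 47 = 45 + 2, so Z = 0.
A = 1 and Z = 0 is n — a neutron.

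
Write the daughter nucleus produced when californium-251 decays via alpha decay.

Cm-247

Alpha decay: mass number changes by -4, atomic number by -2.
A: 251 − 4 = 247; Z: 98 − 2 = 96.
Z = 96 is curium, so the daughter is curium-247.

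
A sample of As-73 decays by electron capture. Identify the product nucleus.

Ge-73

Electron capture: mass number changes by +0, atomic number by -1.
A: 73 = 73; Z: 33 − 1 = 32.
Z = 32 is germanium, so the daughter is Ge-73.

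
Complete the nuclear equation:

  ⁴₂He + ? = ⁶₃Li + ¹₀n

Conserve mass number: 4 + A = 6 + 1, so A = 3.
Conserve atomic number: 2 + Z = 3 + 0, so Z = 1.
A = 3 and Z = 1 is ³₁H — a triton.

triton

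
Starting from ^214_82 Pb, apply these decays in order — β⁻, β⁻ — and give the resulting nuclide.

Start: (A, Z) = (214, 82).
After β⁻: (214, 83).
After β⁻: (214, 84).
Z = 84 is polonium.

Po-214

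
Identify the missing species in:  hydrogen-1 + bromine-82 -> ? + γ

Kr-83

Conserve mass number: 1 + 82 = A + 0, so A = 83.
Conserve atomic number: 1 + 35 = Z + 0, so Z = 36.
Z = 36 is krypton, so the species is krypton-83.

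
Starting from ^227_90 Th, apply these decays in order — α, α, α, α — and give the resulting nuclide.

Pb-211

Start: (A, Z) = (227, 90).
After α: (223, 88).
After α: (219, 86).
After α: (215, 84).
After α: (211, 82).
Z = 82 is lead.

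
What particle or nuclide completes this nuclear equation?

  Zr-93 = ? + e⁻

Nb-93

Conserve mass number: 93 = A + 0, so A = 93.
Conserve atomic number: 40 = Z − 1, so Z = 41.
Z = 41 is niobium, so the species is Nb-93.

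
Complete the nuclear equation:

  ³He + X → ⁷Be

alpha particle

Conserve mass number: 3 + A = 7, so A = 4.
Conserve atomic number: 2 + Z = 4, so Z = 2.
A = 4 and Z = 2 is ⁴He — an alpha particle.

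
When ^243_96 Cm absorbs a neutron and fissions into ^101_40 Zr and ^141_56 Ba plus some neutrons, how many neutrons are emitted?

Conserve mass number: 244 = 101 + 141 + k, so k = 244 − 242 = 2.
Check atomic number: 96 = 40 + 56 + 0 = 96. ✓

2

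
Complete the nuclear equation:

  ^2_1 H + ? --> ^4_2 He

Conserve mass number: 2 + A = 4, so A = 2.
Conserve atomic number: 1 + Z = 2, so Z = 1.
A = 2 and Z = 1 is ^2_1 H — a deuteron.

deuteron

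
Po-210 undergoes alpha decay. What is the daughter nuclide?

Alpha decay: mass number changes by -4, atomic number by -2.
A: 210 − 4 = 206; Z: 84 − 2 = 82.
Z = 82 is lead, so the daughter is Pb-206.

Pb-206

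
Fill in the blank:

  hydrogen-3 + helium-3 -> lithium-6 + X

Conserve mass number: 3 + 3 = 6 + A, so A = 0.
Conserve atomic number: 1 + 2 = 3 + Z, so Z = 0.
A = 0 and Z = 0 is γ — a gamma ray.

gamma ray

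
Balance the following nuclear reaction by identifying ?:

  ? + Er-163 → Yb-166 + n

alpha particle

Conserve mass number: A + 163 = 166 + 1, so A = 4.
Conserve atomic number: Z + 68 = 70 + 0, so Z = 2.
A = 4 and Z = 2 is He-4 — an alpha particle.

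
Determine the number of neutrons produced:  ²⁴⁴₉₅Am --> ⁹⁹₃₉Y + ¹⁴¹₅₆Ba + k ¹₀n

4

Conserve mass number: 244 = 99 + 141 + k, so k = 244 − 240 = 4.
Check atomic number: 95 = 39 + 56 + 0 = 95. ✓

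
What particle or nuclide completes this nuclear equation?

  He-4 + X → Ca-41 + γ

Ar-37

Conserve mass number: 4 + A = 41 + 0, so A = 37.
Conserve atomic number: 2 + Z = 20 + 0, so Z = 18.
Z = 18 is argon, so the species is Ar-37.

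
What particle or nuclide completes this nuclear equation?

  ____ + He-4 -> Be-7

He-3

Conserve mass number: A + 4 = 7, so A = 3.
Conserve atomic number: Z + 2 = 4, so Z = 2.
Z = 2 is helium, so the species is He-3.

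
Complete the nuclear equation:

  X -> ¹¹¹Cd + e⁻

Conserve mass number: A = 111 + 0, so A = 111.
Conserve atomic number: Z = 48 − 1, so Z = 47.
Z = 47 is silver, so the species is ¹¹¹Ag.

Ag-111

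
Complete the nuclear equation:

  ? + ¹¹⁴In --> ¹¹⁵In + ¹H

Conserve mass number: A + 114 = 115 + 1, so A = 2.
Conserve atomic number: Z + 49 = 49 + 1, so Z = 1.
A = 2 and Z = 1 is ²H — a deuteron.

deuteron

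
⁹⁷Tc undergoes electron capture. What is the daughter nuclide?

Mo-97

Electron capture: mass number changes by +0, atomic number by -1.
A: 97 = 97; Z: 43 − 1 = 42.
Z = 42 is molybdenum, so the daughter is ⁹⁷Mo.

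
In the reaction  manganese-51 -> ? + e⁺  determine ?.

Conserve mass number: 51 = A + 0, so A = 51.
Conserve atomic number: 25 = Z + 1, so Z = 24.
Z = 24 is chromium, so the species is chromium-51.

Cr-51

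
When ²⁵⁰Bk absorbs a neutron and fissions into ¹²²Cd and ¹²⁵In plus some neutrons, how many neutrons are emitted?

4

Conserve mass number: 251 = 122 + 125 + k, so k = 251 − 247 = 4.
Check atomic number: 97 = 48 + 49 + 0 = 97. ✓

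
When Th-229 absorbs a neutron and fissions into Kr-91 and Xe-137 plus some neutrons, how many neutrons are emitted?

Conserve mass number: 230 = 91 + 137 + k, so k = 230 − 228 = 2.
Check atomic number: 90 = 36 + 54 + 0 = 90. ✓

2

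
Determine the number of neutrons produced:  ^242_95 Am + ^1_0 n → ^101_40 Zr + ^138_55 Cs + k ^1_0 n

Conserve mass number: 243 = 101 + 138 + k, so k = 243 − 239 = 4.
Check atomic number: 95 = 40 + 55 + 0 = 95. ✓

4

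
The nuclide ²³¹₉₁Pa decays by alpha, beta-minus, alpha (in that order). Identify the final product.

Ra-223

Start: (A, Z) = (231, 91).
After α: (227, 89).
After β⁻: (227, 90).
After α: (223, 88).
Z = 88 is radium.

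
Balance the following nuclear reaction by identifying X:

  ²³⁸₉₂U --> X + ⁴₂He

Th-234

Conserve mass number: 238 = A + 4, so A = 234.
Conserve atomic number: 92 = Z + 2, so Z = 90.
Z = 90 is thorium, so the species is ²³⁴₉₀Th.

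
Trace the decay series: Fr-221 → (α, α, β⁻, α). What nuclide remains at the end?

Start: (A, Z) = (221, 87).
After α: (217, 85).
After α: (213, 83).
After β⁻: (213, 84).
After α: (209, 82).
Z = 82 is lead.

Pb-209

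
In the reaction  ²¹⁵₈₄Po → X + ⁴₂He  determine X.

Pb-211

Conserve mass number: 215 = A + 4, so A = 211.
Conserve atomic number: 84 = Z + 2, so Z = 82.
Z = 82 is lead, so the species is ²¹¹₈₂Pb.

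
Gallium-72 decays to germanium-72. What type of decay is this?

ΔA = 72 − 72 = 0; ΔZ = 32 − 31 = +1.
A is unchanged and Z rises by 1 — a neutron has become a proton (β⁻ decay).

beta-minus decay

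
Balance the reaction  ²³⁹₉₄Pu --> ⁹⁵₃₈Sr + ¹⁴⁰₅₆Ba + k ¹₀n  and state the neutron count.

4

Conserve mass number: 239 = 95 + 140 + k, so k = 239 − 235 = 4.
Check atomic number: 94 = 38 + 56 + 0 = 94. ✓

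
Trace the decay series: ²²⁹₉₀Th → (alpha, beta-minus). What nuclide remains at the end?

Start: (A, Z) = (229, 90).
After α: (225, 88).
After β⁻: (225, 89).
Z = 89 is actinium.

Ac-225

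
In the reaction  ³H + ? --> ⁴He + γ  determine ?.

Conserve mass number: 3 + A = 4 + 0, so A = 1.
Conserve atomic number: 1 + Z = 2 + 0, so Z = 1.
A = 1 and Z = 1 is ¹H — a proton.

proton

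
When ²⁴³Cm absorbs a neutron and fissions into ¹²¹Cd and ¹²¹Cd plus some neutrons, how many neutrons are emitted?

Conserve mass number: 244 = 121 + 121 + k, so k = 244 − 242 = 2.
Check atomic number: 96 = 48 + 48 + 0 = 96. ✓

2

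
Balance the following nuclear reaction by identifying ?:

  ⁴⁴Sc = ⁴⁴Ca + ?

positron

Conserve mass number: 44 = 44 + A, so A = 0.
Conserve atomic number: 21 = 20 + Z, so Z = 1.
A = 0 and Z = 1 is e⁺ — a positron.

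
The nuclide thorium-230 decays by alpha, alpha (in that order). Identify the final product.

Rn-222

Start: (A, Z) = (230, 90).
After α: (226, 88).
After α: (222, 86).
Z = 86 is radon.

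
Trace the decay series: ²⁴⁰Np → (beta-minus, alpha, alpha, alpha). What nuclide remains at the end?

Start: (A, Z) = (240, 93).
After β⁻: (240, 94).
After α: (236, 92).
After α: (232, 90).
After α: (228, 88).
Z = 88 is radium.

Ra-228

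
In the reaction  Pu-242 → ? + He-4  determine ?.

U-238

Conserve mass number: 242 = A + 4, so A = 238.
Conserve atomic number: 94 = Z + 2, so Z = 92.
Z = 92 is uranium, so the species is U-238.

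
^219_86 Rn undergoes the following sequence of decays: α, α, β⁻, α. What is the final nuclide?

Start: (A, Z) = (219, 86).
After α: (215, 84).
After α: (211, 82).
After β⁻: (211, 83).
After α: (207, 81).
Z = 81 is thallium.

Tl-207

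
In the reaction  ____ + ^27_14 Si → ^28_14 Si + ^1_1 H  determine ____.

Conserve mass number: A + 27 = 28 + 1, so A = 2.
Conserve atomic number: Z + 14 = 14 + 1, so Z = 1.
A = 2 and Z = 1 is ^2_1 H — a deuteron.

deuteron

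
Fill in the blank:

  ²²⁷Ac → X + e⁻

Th-227

Conserve mass number: 227 = A + 0, so A = 227.
Conserve atomic number: 89 = Z − 1, so Z = 90.
Z = 90 is thorium, so the species is ²²⁷Th.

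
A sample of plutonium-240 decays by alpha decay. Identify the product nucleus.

Alpha decay: mass number changes by -4, atomic number by -2.
A: 240 − 4 = 236; Z: 94 − 2 = 92.
Z = 92 is uranium, so the daughter is uranium-236.

U-236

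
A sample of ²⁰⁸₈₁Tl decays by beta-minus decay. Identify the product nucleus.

Beta-minus decay: mass number changes by +0, atomic number by +1.
A: 208 = 208; Z: 81 + 1 = 82.
Z = 82 is lead, so the daughter is ²⁰⁸₈₂Pb.

Pb-208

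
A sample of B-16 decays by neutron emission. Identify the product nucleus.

Neutron emission: mass number changes by -1, atomic number by +0.
A: 16 − 1 = 15; Z: 5 = 5.
Z = 5 is boron, so the daughter is B-15.

B-15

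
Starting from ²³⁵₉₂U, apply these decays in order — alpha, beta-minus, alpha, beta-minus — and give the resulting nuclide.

Start: (A, Z) = (235, 92).
After α: (231, 90).
After β⁻: (231, 91).
After α: (227, 89).
After β⁻: (227, 90).
Z = 90 is thorium.

Th-227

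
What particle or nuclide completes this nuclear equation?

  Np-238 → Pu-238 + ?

Conserve mass number: 238 = 238 + A, so A = 0.
Conserve atomic number: 93 = 94 + Z, so Z = -1.
A = 0 and Z = -1 is e⁻ — a beta-minus particle.

beta-minus particle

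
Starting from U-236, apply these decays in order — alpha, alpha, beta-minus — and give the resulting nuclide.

Start: (A, Z) = (236, 92).
After α: (232, 90).
After α: (228, 88).
After β⁻: (228, 89).
Z = 89 is actinium.

Ac-228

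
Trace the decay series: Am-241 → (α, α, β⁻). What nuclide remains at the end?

U-233

Start: (A, Z) = (241, 95).
After α: (237, 93).
After α: (233, 91).
After β⁻: (233, 92).
Z = 92 is uranium.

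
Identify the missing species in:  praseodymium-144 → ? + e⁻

Nd-144

Conserve mass number: 144 = A + 0, so A = 144.
Conserve atomic number: 59 = Z − 1, so Z = 60.
Z = 60 is neodymium, so the species is neodymium-144.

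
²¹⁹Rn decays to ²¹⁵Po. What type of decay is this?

alpha decay

ΔA = 215 − 219 = -4; ΔZ = 84 − 86 = -2.
A drops by 4 and Z drops by 2 — the signature of alpha emission.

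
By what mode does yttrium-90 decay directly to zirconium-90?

beta-minus decay

ΔA = 90 − 90 = 0; ΔZ = 40 − 39 = +1.
A is unchanged and Z rises by 1 — a neutron has become a proton (β⁻ decay).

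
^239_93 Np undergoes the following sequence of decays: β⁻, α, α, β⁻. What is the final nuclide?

Pa-231

Start: (A, Z) = (239, 93).
After β⁻: (239, 94).
After α: (235, 92).
After α: (231, 90).
After β⁻: (231, 91).
Z = 91 is protactinium.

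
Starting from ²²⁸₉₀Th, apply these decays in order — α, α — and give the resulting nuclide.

Rn-220

Start: (A, Z) = (228, 90).
After α: (224, 88).
After α: (220, 86).
Z = 86 is radon.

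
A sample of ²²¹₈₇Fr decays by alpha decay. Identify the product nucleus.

Alpha decay: mass number changes by -4, atomic number by -2.
A: 221 − 4 = 217; Z: 87 − 2 = 85.
Z = 85 is astatine, so the daughter is ²¹⁷₈₅At.

At-217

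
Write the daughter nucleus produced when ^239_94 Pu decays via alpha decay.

U-235

Alpha decay: mass number changes by -4, atomic number by -2.
A: 239 − 4 = 235; Z: 94 − 2 = 92.
Z = 92 is uranium, so the daughter is ^235_92 U.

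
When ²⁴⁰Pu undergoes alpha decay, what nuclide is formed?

Alpha decay: mass number changes by -4, atomic number by -2.
A: 240 − 4 = 236; Z: 94 − 2 = 92.
Z = 92 is uranium, so the daughter is ²³⁶U.

U-236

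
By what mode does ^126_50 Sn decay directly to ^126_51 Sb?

beta-minus decay

ΔA = 126 − 126 = 0; ΔZ = 51 − 50 = +1.
A is unchanged and Z rises by 1 — a neutron has become a proton (β⁻ decay).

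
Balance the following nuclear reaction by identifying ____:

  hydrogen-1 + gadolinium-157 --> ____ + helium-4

Eu-154

Conserve mass number: 1 + 157 = A + 4, so A = 154.
Conserve atomic number: 1 + 64 = Z + 2, so Z = 63.
Z = 63 is europium, so the species is europium-154.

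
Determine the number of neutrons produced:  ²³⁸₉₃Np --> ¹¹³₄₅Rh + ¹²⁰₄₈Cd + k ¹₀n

Conserve mass number: 238 = 113 + 120 + k, so k = 238 − 233 = 5.
Check atomic number: 93 = 45 + 48 + 0 = 93. ✓

5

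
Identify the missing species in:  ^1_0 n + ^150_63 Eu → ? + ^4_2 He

Pm-147

Conserve mass number: 1 + 150 = A + 4, so A = 147.
Conserve atomic number: 0 + 63 = Z + 2, so Z = 61.
Z = 61 is promethium, so the species is ^147_61 Pm.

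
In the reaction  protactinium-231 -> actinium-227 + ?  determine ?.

Conserve mass number: 231 = 227 + A, so A = 4.
Conserve atomic number: 91 = 89 + Z, so Z = 2.
A = 4 and Z = 2 is helium-4 — an alpha particle.

alpha particle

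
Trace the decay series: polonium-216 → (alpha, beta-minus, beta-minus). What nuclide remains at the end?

Po-212

Start: (A, Z) = (216, 84).
After α: (212, 82).
After β⁻: (212, 83).
After β⁻: (212, 84).
Z = 84 is polonium.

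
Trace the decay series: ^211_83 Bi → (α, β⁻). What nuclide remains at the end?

Start: (A, Z) = (211, 83).
After α: (207, 81).
After β⁻: (207, 82).
Z = 82 is lead.

Pb-207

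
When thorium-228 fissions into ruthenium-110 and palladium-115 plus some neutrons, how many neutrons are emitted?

3

Conserve mass number: 228 = 110 + 115 + k, so k = 228 − 225 = 3.
Check atomic number: 90 = 44 + 46 + 0 = 90. ✓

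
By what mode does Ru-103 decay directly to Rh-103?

ΔA = 103 − 103 = 0; ΔZ = 45 − 44 = +1.
A is unchanged and Z rises by 1 — a neutron has become a proton (β⁻ decay).

beta-minus decay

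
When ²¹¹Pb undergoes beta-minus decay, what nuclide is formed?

Beta-minus decay: mass number changes by +0, atomic number by +1.
A: 211 = 211; Z: 82 + 1 = 83.
Z = 83 is bismuth, so the daughter is ²¹¹Bi.

Bi-211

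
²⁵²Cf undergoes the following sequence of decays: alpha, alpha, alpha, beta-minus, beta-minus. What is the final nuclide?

Start: (A, Z) = (252, 98).
After α: (248, 96).
After α: (244, 94).
After α: (240, 92).
After β⁻: (240, 93).
After β⁻: (240, 94).
Z = 94 is plutonium.

Pu-240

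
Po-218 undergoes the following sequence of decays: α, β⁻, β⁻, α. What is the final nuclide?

Pb-210

Start: (A, Z) = (218, 84).
After α: (214, 82).
After β⁻: (214, 83).
After β⁻: (214, 84).
After α: (210, 82).
Z = 82 is lead.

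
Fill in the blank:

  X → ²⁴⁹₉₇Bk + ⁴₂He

Conserve mass number: A = 249 + 4, so A = 253.
Conserve atomic number: Z = 97 + 2, so Z = 99.
Z = 99 is einsteinium, so the species is ²⁵³₉₉Es.

Es-253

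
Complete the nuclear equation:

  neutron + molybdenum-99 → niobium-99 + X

proton

Conserve mass number: 1 + 99 = 99 + A, so A = 1.
Conserve atomic number: 0 + 42 = 41 + Z, so Z = 1.
A = 1 and Z = 1 is hydrogen-1 — a proton.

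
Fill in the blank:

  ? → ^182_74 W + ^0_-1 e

Conserve mass number: A = 182 + 0, so A = 182.
Conserve atomic number: Z = 74 − 1, so Z = 73.
Z = 73 is tantalum, so the species is ^182_73 Ta.

Ta-182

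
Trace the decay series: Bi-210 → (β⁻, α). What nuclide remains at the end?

Start: (A, Z) = (210, 83).
After β⁻: (210, 84).
After α: (206, 82).
Z = 82 is lead.

Pb-206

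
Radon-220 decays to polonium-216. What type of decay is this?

ΔA = 216 − 220 = -4; ΔZ = 84 − 86 = -2.
A drops by 4 and Z drops by 2 — the signature of alpha emission.

alpha decay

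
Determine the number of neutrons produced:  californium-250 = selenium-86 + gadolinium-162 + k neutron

2

Conserve mass number: 250 = 86 + 162 + k, so k = 250 − 248 = 2.
Check atomic number: 98 = 34 + 64 + 0 = 98. ✓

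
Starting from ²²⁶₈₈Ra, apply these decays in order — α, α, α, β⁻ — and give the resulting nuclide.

Start: (A, Z) = (226, 88).
After α: (222, 86).
After α: (218, 84).
After α: (214, 82).
After β⁻: (214, 83).
Z = 83 is bismuth.

Bi-214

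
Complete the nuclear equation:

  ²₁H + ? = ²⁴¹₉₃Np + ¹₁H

Conserve mass number: 2 + A = 241 + 1, so A = 240.
Conserve atomic number: 1 + Z = 93 + 1, so Z = 93.
Z = 93 is neptunium, so the species is ²⁴⁰₉₃Np.

Np-240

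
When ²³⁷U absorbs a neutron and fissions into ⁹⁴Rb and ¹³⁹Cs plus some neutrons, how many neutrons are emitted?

5

Conserve mass number: 238 = 94 + 139 + k, so k = 238 − 233 = 5.
Check atomic number: 92 = 37 + 55 + 0 = 92. ✓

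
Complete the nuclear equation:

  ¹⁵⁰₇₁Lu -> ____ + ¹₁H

Yb-149

Conserve mass number: 150 = A + 1, so A = 149.
Conserve atomic number: 71 = Z + 1, so Z = 70.
Z = 70 is ytterbium, so the species is ¹⁴⁹₇₀Yb.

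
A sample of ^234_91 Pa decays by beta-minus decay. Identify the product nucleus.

U-234

Beta-minus decay: mass number changes by +0, atomic number by +1.
A: 234 = 234; Z: 91 + 1 = 92.
Z = 92 is uranium, so the daughter is ^234_92 U.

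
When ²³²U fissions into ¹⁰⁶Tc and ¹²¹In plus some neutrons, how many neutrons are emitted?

5

Conserve mass number: 232 = 106 + 121 + k, so k = 232 − 227 = 5.
Check atomic number: 92 = 43 + 49 + 0 = 92. ✓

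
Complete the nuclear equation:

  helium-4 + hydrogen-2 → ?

Conserve mass number: 4 + 2 = A, so A = 6.
Conserve atomic number: 2 + 1 = Z, so Z = 3.
Z = 3 is lithium, so the species is lithium-6.

Li-6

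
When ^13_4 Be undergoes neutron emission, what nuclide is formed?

Be-12

Neutron emission: mass number changes by -1, atomic number by +0.
A: 13 − 1 = 12; Z: 4 = 4.
Z = 4 is beryllium, so the daughter is ^12_4 Be.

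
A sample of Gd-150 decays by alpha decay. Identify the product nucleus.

Alpha decay: mass number changes by -4, atomic number by -2.
A: 150 − 4 = 146; Z: 64 − 2 = 62.
Z = 62 is samarium, so the daughter is Sm-146.

Sm-146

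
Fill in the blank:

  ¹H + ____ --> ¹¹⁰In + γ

Conserve mass number: 1 + A = 110 + 0, so A = 109.
Conserve atomic number: 1 + Z = 49 + 0, so Z = 48.
Z = 48 is cadmium, so the species is ¹⁰⁹Cd.

Cd-109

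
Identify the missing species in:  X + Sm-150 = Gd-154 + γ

Conserve mass number: A + 150 = 154 + 0, so A = 4.
Conserve atomic number: Z + 62 = 64 + 0, so Z = 2.
A = 4 and Z = 2 is He-4 — an alpha particle.

alpha particle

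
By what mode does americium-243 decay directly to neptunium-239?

alpha decay

ΔA = 239 − 243 = -4; ΔZ = 93 − 95 = -2.
A drops by 4 and Z drops by 2 — the signature of alpha emission.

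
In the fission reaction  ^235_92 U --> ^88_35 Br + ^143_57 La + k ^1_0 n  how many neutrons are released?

4

Conserve mass number: 235 = 88 + 143 + k, so k = 235 − 231 = 4.
Check atomic number: 92 = 35 + 57 + 0 = 92. ✓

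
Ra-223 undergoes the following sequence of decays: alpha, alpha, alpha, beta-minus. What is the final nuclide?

Start: (A, Z) = (223, 88).
After α: (219, 86).
After α: (215, 84).
After α: (211, 82).
After β⁻: (211, 83).
Z = 83 is bismuth.

Bi-211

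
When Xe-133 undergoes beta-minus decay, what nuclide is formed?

Beta-minus decay: mass number changes by +0, atomic number by +1.
A: 133 = 133; Z: 54 + 1 = 55.
Z = 55 is caesium, so the daughter is Cs-133.

Cs-133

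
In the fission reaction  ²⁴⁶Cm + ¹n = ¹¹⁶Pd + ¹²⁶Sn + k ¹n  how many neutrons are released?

Conserve mass number: 247 = 116 + 126 + k, so k = 247 − 242 = 5.
Check atomic number: 96 = 46 + 50 + 0 = 96. ✓

5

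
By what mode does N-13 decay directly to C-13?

ΔA = 13 − 13 = 0; ΔZ = 6 − 7 = -1.
A is unchanged and Z drops by 1 — a proton has become a neutron (β⁺ emission or electron capture).

beta-plus decay or electron capture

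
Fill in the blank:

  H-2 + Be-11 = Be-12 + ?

Conserve mass number: 2 + 11 = 12 + A, so A = 1.
Conserve atomic number: 1 + 4 = 4 + Z, so Z = 1.
A = 1 and Z = 1 is H-1 — a proton.

proton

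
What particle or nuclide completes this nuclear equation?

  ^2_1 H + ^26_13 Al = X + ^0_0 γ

Si-28

Conserve mass number: 2 + 26 = A + 0, so A = 28.
Conserve atomic number: 1 + 13 = Z + 0, so Z = 14.
Z = 14 is silicon, so the species is ^28_14 Si.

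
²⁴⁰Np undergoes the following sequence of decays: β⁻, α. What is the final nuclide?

Start: (A, Z) = (240, 93).
After β⁻: (240, 94).
After α: (236, 92).
Z = 92 is uranium.

U-236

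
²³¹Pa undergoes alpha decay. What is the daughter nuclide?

Ac-227

Alpha decay: mass number changes by -4, atomic number by -2.
A: 231 − 4 = 227; Z: 91 − 2 = 89.
Z = 89 is actinium, so the daughter is ²²⁷Ac.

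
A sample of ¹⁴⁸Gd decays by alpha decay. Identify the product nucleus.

Alpha decay: mass number changes by -4, atomic number by -2.
A: 148 − 4 = 144; Z: 64 − 2 = 62.
Z = 62 is samarium, so the daughter is ¹⁴⁴Sm.

Sm-144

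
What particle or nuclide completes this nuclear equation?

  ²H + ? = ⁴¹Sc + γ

Conserve mass number: 2 + A = 41 + 0, so A = 39.
Conserve atomic number: 1 + Z = 21 + 0, so Z = 20.
Z = 20 is calcium, so the species is ³⁹Ca.

Ca-39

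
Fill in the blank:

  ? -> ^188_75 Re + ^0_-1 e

Conserve mass number: A = 188 + 0, so A = 188.
Conserve atomic number: Z = 75 − 1, so Z = 74.
Z = 74 is tungsten, so the species is ^188_74 W.

W-188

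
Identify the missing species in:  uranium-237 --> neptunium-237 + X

beta-minus particle

Conserve mass number: 237 = 237 + A, so A = 0.
Conserve atomic number: 92 = 93 + Z, so Z = -1.
A = 0 and Z = -1 is e⁻ — a beta-minus particle.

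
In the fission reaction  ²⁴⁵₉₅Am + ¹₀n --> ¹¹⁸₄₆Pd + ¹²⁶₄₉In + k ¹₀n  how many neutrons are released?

Conserve mass number: 246 = 118 + 126 + k, so k = 246 − 244 = 2.
Check atomic number: 95 = 46 + 49 + 0 = 95. ✓

2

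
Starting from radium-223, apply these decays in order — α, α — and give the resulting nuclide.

Start: (A, Z) = (223, 88).
After α: (219, 86).
After α: (215, 84).
Z = 84 is polonium.

Po-215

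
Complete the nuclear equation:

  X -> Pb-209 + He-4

Po-213

Conserve mass number: A = 209 + 4, so A = 213.
Conserve atomic number: Z = 82 + 2, so Z = 84.
Z = 84 is polonium, so the species is Po-213.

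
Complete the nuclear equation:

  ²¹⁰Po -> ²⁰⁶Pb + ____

alpha particle

Conserve mass number: 210 = 206 + A, so A = 4.
Conserve atomic number: 84 = 82 + Z, so Z = 2.
A = 4 and Z = 2 is ⁴He — an alpha particle.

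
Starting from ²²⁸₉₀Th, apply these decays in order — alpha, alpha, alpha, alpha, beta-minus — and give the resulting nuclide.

Bi-212

Start: (A, Z) = (228, 90).
After α: (224, 88).
After α: (220, 86).
After α: (216, 84).
After α: (212, 82).
After β⁻: (212, 83).
Z = 83 is bismuth.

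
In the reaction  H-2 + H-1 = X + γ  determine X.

Conserve mass number: 2 + 1 = A + 0, so A = 3.
Conserve atomic number: 1 + 1 = Z + 0, so Z = 2.
Z = 2 is helium, so the species is He-3.

He-3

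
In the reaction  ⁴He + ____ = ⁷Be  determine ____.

Conserve mass number: 4 + A = 7, so A = 3.
Conserve atomic number: 2 + Z = 4, so Z = 2.
Z = 2 is helium, so the species is ³He.

He-3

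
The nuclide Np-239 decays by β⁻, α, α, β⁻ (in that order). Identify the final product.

Pa-231

Start: (A, Z) = (239, 93).
After β⁻: (239, 94).
After α: (235, 92).
After α: (231, 90).
After β⁻: (231, 91).
Z = 91 is protactinium.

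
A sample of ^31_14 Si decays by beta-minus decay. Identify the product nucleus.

P-31

Beta-minus decay: mass number changes by +0, atomic number by +1.
A: 31 = 31; Z: 14 + 1 = 15.
Z = 15 is phosphorus, so the daughter is ^31_15 P.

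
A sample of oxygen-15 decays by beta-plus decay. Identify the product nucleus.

N-15

Beta-plus decay: mass number changes by +0, atomic number by -1.
A: 15 = 15; Z: 8 − 1 = 7.
Z = 7 is nitrogen, so the daughter is nitrogen-15.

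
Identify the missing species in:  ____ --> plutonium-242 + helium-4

Conserve mass number: A = 242 + 4, so A = 246.
Conserve atomic number: Z = 94 + 2, so Z = 96.
Z = 96 is curium, so the species is curium-246.

Cm-246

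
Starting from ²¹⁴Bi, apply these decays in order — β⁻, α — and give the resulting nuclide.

Pb-210

Start: (A, Z) = (214, 83).
After β⁻: (214, 84).
After α: (210, 82).
Z = 82 is lead.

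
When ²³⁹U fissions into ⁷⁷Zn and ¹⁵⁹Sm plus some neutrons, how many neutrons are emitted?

Conserve mass number: 239 = 77 + 159 + k, so k = 239 − 236 = 3.
Check atomic number: 92 = 30 + 62 + 0 = 92. ✓

3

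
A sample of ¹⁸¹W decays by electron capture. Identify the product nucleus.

Ta-181

Electron capture: mass number changes by +0, atomic number by -1.
A: 181 = 181; Z: 74 − 1 = 73.
Z = 73 is tantalum, so the daughter is ¹⁸¹Ta.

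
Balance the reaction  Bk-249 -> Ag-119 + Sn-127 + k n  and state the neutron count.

3

Conserve mass number: 249 = 119 + 127 + k, so k = 249 − 246 = 3.
Check atomic number: 97 = 47 + 50 + 0 = 97. ✓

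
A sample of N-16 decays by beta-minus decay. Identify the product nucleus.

O-16

Beta-minus decay: mass number changes by +0, atomic number by +1.
A: 16 = 16; Z: 7 + 1 = 8.
Z = 8 is oxygen, so the daughter is O-16.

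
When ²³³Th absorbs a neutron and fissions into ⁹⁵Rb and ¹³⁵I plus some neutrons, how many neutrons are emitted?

Conserve mass number: 234 = 95 + 135 + k, so k = 234 − 230 = 4.
Check atomic number: 90 = 37 + 53 + 0 = 90. ✓

4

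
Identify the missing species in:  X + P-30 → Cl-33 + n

Conserve mass number: A + 30 = 33 + 1, so A = 4.
Conserve atomic number: Z + 15 = 17 + 0, so Z = 2.
A = 4 and Z = 2 is He-4 — an alpha particle.

alpha particle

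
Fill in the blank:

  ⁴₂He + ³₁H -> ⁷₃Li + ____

gamma ray

Conserve mass number: 4 + 3 = 7 + A, so A = 0.
Conserve atomic number: 2 + 1 = 3 + Z, so Z = 0.
A = 0 and Z = 0 is ⁰₀γ — a gamma ray.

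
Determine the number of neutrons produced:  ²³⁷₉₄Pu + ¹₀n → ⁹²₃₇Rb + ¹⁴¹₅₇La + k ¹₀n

5

Conserve mass number: 238 = 92 + 141 + k, so k = 238 − 233 = 5.
Check atomic number: 94 = 37 + 57 + 0 = 94. ✓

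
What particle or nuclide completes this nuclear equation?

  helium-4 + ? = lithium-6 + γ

Conserve mass number: 4 + A = 6 + 0, so A = 2.
Conserve atomic number: 2 + Z = 3 + 0, so Z = 1.
A = 2 and Z = 1 is hydrogen-2 — a deuteron.

deuteron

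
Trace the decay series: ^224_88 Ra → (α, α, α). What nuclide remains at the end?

Pb-212

Start: (A, Z) = (224, 88).
After α: (220, 86).
After α: (216, 84).
After α: (212, 82).
Z = 82 is lead.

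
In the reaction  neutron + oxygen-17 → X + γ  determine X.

O-18

Conserve mass number: 1 + 17 = A + 0, so A = 18.
Conserve atomic number: 0 + 8 = Z + 0, so Z = 8.
Z = 8 is oxygen, so the species is oxygen-18.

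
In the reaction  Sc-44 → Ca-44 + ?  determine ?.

Conserve mass number: 44 = 44 + A, so A = 0.
Conserve atomic number: 21 = 20 + Z, so Z = 1.
A = 0 and Z = 1 is e⁺ — a positron.

positron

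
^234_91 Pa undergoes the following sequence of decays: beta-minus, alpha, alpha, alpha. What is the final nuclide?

Rn-222

Start: (A, Z) = (234, 91).
After β⁻: (234, 92).
After α: (230, 90).
After α: (226, 88).
After α: (222, 86).
Z = 86 is radon.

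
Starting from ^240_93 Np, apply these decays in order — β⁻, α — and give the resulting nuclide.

U-236

Start: (A, Z) = (240, 93).
After β⁻: (240, 94).
After α: (236, 92).
Z = 92 is uranium.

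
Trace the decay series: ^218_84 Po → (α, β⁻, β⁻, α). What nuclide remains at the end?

Pb-210

Start: (A, Z) = (218, 84).
After α: (214, 82).
After β⁻: (214, 83).
After β⁻: (214, 84).
After α: (210, 82).
Z = 82 is lead.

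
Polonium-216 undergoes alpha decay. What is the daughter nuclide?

Alpha decay: mass number changes by -4, atomic number by -2.
A: 216 − 4 = 212; Z: 84 − 2 = 82.
Z = 82 is lead, so the daughter is lead-212.

Pb-212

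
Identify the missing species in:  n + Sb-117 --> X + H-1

Sn-117

Conserve mass number: 1 + 117 = A + 1, so A = 117.
Conserve atomic number: 0 + 51 = Z + 1, so Z = 50.
Z = 50 is tin, so the species is Sn-117.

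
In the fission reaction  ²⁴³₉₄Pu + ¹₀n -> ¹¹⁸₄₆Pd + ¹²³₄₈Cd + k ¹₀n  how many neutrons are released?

Conserve mass number: 244 = 118 + 123 + k, so k = 244 − 241 = 3.
Check atomic number: 94 = 46 + 48 + 0 = 94. ✓

3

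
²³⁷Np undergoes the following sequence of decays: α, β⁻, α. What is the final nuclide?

Th-229

Start: (A, Z) = (237, 93).
After α: (233, 91).
After β⁻: (233, 92).
After α: (229, 90).
Z = 90 is thorium.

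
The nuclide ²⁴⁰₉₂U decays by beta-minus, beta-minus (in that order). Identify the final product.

Start: (A, Z) = (240, 92).
After β⁻: (240, 93).
After β⁻: (240, 94).
Z = 94 is plutonium.

Pu-240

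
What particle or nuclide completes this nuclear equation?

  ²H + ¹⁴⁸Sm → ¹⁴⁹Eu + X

Conserve mass number: 2 + 148 = 149 + A, so A = 1.
Conserve atomic number: 1 + 62 = 63 + Z, so Z = 0.
A = 1 and Z = 0 is ¹n — a neutron.

neutron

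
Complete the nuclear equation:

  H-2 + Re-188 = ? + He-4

W-186

Conserve mass number: 2 + 188 = A + 4, so A = 186.
Conserve atomic number: 1 + 75 = Z + 2, so Z = 74.
Z = 74 is tungsten, so the species is W-186.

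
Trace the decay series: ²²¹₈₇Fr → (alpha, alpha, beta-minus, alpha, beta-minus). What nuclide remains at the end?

Start: (A, Z) = (221, 87).
After α: (217, 85).
After α: (213, 83).
After β⁻: (213, 84).
After α: (209, 82).
After β⁻: (209, 83).
Z = 83 is bismuth.

Bi-209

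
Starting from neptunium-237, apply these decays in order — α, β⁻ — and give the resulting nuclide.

Start: (A, Z) = (237, 93).
After α: (233, 91).
After β⁻: (233, 92).
Z = 92 is uranium.

U-233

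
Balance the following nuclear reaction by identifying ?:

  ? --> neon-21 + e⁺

Na-21

Conserve mass number: A = 21 + 0, so A = 21.
Conserve atomic number: Z = 10 + 1, so Z = 11.
Z = 11 is sodium, so the species is sodium-21.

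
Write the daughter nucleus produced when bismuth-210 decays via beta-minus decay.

Beta-minus decay: mass number changes by +0, atomic number by +1.
A: 210 = 210; Z: 83 + 1 = 84.
Z = 84 is polonium, so the daughter is polonium-210.

Po-210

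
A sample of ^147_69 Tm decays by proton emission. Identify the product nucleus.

Er-146

Proton emission: mass number changes by -1, atomic number by -1.
A: 147 − 1 = 146; Z: 69 − 1 = 68.
Z = 68 is erbium, so the daughter is ^146_68 Er.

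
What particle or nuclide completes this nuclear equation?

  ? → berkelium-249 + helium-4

Es-253

Conserve mass number: A = 249 + 4, so A = 253.
Conserve atomic number: Z = 97 + 2, so Z = 99.
Z = 99 is einsteinium, so the species is einsteinium-253.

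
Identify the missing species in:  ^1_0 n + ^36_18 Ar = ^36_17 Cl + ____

proton

Conserve mass number: 1 + 36 = 36 + A, so A = 1.
Conserve atomic number: 0 + 18 = 17 + Z, so Z = 1.
A = 1 and Z = 1 is ^1_1 H — a proton.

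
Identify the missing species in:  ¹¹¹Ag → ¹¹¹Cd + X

beta-minus particle

Conserve mass number: 111 = 111 + A, so A = 0.
Conserve atomic number: 47 = 48 + Z, so Z = -1.
A = 0 and Z = -1 is e⁻ — a beta-minus particle.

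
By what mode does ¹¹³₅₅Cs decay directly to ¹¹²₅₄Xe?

ΔA = 112 − 113 = -1; ΔZ = 54 − 55 = -1.
A drops by 1 and Z drops by 1 — a proton was emitted.

proton emission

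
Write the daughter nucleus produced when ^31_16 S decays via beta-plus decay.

Beta-plus decay: mass number changes by +0, atomic number by -1.
A: 31 = 31; Z: 16 − 1 = 15.
Z = 15 is phosphorus, so the daughter is ^31_15 P.

P-31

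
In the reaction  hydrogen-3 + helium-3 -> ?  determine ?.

Conserve mass number: 3 + 3 = A, so A = 6.
Conserve atomic number: 1 + 2 = Z, so Z = 3.
Z = 3 is lithium, so the species is lithium-6.

Li-6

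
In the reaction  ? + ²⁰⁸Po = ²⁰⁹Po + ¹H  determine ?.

deuteron

Conserve mass number: A + 208 = 209 + 1, so A = 2.
Conserve atomic number: Z + 84 = 84 + 1, so Z = 1.
A = 2 and Z = 1 is ²H — a deuteron.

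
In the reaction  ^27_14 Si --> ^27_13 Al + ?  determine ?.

Conserve mass number: 27 = 27 + A, so A = 0.
Conserve atomic number: 14 = 13 + Z, so Z = 1.
A = 0 and Z = 1 is ^0_1 e — a positron.

positron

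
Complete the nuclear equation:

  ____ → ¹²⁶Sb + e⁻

Conserve mass number: A = 126 + 0, so A = 126.
Conserve atomic number: Z = 51 − 1, so Z = 50.
Z = 50 is tin, so the species is ¹²⁶Sn.

Sn-126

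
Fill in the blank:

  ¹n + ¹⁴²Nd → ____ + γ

Nd-143

Conserve mass number: 1 + 142 = A + 0, so A = 143.
Conserve atomic number: 0 + 60 = Z + 0, so Z = 60.
Z = 60 is neodymium, so the species is ¹⁴³Nd.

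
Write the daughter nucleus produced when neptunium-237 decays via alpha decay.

Alpha decay: mass number changes by -4, atomic number by -2.
A: 237 − 4 = 233; Z: 93 − 2 = 91.
Z = 91 is protactinium, so the daughter is protactinium-233.

Pa-233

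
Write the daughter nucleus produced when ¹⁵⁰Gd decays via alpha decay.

Sm-146

Alpha decay: mass number changes by -4, atomic number by -2.
A: 150 − 4 = 146; Z: 64 − 2 = 62.
Z = 62 is samarium, so the daughter is ¹⁴⁶Sm.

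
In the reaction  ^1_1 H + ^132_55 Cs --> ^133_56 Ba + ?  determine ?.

gamma ray

Conserve mass number: 1 + 132 = 133 + A, so A = 0.
Conserve atomic number: 1 + 55 = 56 + Z, so Z = 0.
A = 0 and Z = 0 is ^0_0 γ — a gamma ray.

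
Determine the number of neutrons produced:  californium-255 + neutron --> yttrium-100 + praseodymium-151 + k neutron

Conserve mass number: 256 = 100 + 151 + k, so k = 256 − 251 = 5.
Check atomic number: 98 = 39 + 59 + 0 = 98. ✓

5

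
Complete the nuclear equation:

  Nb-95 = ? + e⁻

Conserve mass number: 95 = A + 0, so A = 95.
Conserve atomic number: 41 = Z − 1, so Z = 42.
Z = 42 is molybdenum, so the species is Mo-95.

Mo-95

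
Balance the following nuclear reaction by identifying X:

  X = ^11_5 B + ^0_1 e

C-11

Conserve mass number: A = 11 + 0, so A = 11.
Conserve atomic number: Z = 5 + 1, so Z = 6.
Z = 6 is carbon, so the species is ^11_6 C.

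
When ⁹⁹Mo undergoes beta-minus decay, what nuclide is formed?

Tc-99

Beta-minus decay: mass number changes by +0, atomic number by +1.
A: 99 = 99; Z: 42 + 1 = 43.
Z = 43 is technetium, so the daughter is ⁹⁹Tc.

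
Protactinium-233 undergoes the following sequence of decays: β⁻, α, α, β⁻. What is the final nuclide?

Ac-225

Start: (A, Z) = (233, 91).
After β⁻: (233, 92).
After α: (229, 90).
After α: (225, 88).
After β⁻: (225, 89).
Z = 89 is actinium.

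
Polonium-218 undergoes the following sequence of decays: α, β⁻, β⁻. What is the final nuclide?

Po-214

Start: (A, Z) = (218, 84).
After α: (214, 82).
After β⁻: (214, 83).
After β⁻: (214, 84).
Z = 84 is polonium.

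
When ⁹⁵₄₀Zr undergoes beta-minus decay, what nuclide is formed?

Beta-minus decay: mass number changes by +0, atomic number by +1.
A: 95 = 95; Z: 40 + 1 = 41.
Z = 41 is niobium, so the daughter is ⁹⁵₄₁Nb.

Nb-95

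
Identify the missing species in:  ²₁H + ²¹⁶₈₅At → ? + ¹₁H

Conserve mass number: 2 + 216 = A + 1, so A = 217.
Conserve atomic number: 1 + 85 = Z + 1, so Z = 85.
Z = 85 is astatine, so the species is ²¹⁷₈₅At.

At-217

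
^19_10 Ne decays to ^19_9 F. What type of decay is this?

beta-plus decay or electron capture

ΔA = 19 − 19 = 0; ΔZ = 9 − 10 = -1.
A is unchanged and Z drops by 1 — a proton has become a neutron (β⁺ emission or electron capture).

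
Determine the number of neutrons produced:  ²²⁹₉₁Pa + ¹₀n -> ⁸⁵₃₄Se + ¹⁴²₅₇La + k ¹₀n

3

Conserve mass number: 230 = 85 + 142 + k, so k = 230 − 227 = 3.
Check atomic number: 91 = 34 + 57 + 0 = 91. ✓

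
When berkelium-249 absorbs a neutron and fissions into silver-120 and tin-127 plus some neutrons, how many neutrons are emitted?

3

Conserve mass number: 250 = 120 + 127 + k, so k = 250 − 247 = 3.
Check atomic number: 97 = 47 + 50 + 0 = 97. ✓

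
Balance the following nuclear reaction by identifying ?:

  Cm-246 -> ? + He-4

Conserve mass number: 246 = A + 4, so A = 242.
Conserve atomic number: 96 = Z + 2, so Z = 94.
Z = 94 is plutonium, so the species is Pu-242.

Pu-242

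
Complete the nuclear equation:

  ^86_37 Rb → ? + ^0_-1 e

Conserve mass number: 86 = A + 0, so A = 86.
Conserve atomic number: 37 = Z − 1, so Z = 38.
Z = 38 is strontium, so the species is ^86_38 Sr.

Sr-86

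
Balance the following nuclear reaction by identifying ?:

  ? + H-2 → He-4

Conserve mass number: A + 2 = 4, so A = 2.
Conserve atomic number: Z + 1 = 2, so Z = 1.
A = 2 and Z = 1 is H-2 — a deuteron.

deuteron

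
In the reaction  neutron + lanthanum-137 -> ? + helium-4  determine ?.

Conserve mass number: 1 + 137 = A + 4, so A = 134.
Conserve atomic number: 0 + 57 = Z + 2, so Z = 55.
Z = 55 is caesium, so the species is caesium-134.

Cs-134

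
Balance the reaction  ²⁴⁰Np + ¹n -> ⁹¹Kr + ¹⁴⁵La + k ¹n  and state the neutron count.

5

Conserve mass number: 241 = 91 + 145 + k, so k = 241 − 236 = 5.
Check atomic number: 93 = 36 + 57 + 0 = 93. ✓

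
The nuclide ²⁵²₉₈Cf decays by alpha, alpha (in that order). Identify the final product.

Start: (A, Z) = (252, 98).
After α: (248, 96).
After α: (244, 94).
Z = 94 is plutonium.

Pu-244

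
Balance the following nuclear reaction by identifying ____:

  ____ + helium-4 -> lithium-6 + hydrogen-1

He-3

Conserve mass number: A + 4 = 6 + 1, so A = 3.
Conserve atomic number: Z + 2 = 3 + 1, so Z = 2.
Z = 2 is helium, so the species is helium-3.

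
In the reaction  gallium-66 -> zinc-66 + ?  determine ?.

positron

Conserve mass number: 66 = 66 + A, so A = 0.
Conserve atomic number: 31 = 30 + Z, so Z = 1.
A = 0 and Z = 1 is e⁺ — a positron.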